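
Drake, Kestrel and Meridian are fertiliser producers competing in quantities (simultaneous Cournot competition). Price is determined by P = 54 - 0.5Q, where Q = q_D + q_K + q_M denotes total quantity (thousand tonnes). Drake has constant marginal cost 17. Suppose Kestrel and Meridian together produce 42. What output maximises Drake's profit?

16

With rivals' combined output fixed at 42, Drake's profit is π_D = (54 - (1/2)·42 - (1/2)q_D)q_D - (17q_D) = (33 - (1/2)q_D)q_D - (17q_D).
∂π_D/∂q_D = 16 - q_D = 0, so q_D = 16.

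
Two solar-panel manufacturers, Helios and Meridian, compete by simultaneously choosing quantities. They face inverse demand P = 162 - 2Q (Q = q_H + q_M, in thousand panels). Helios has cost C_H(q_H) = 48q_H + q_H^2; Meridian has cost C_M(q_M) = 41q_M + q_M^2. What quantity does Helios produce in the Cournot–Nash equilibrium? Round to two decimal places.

Helios's profit: π_H = (162 - 2Q)q_H - (48q_H + q_H²). Setting ∂π_H/∂q_H = 0: 114 - 6q_H - 2(q_M) = 0.
Meridian's first-order condition: 121 - 6q_M - 2(q_H) = 0.
Rearranging gives the reaction functions q_H = (114 - 2q_M)/6 and q_M = (121 - 2q_H)/6.
Substituting one into the other gives q_H = 221/16 and q_M = 249/16.

13.81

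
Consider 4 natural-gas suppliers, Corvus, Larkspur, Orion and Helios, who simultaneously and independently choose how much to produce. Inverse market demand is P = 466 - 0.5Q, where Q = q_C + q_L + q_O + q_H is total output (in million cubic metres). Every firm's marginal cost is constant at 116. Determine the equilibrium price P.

186

Each firm earns π_i = (466 - 0.5Q)q_i - 116q_i.
First-order condition (treating rivals' output as given): 350 - q_i - (1/2)·Σ_{j≠i} q_j = 0.
With identical firms every q_j equals q_i, so Σ_{j≠i} q_j = 3q_i and 350 = (5/2)q_i, giving q_i = 140.
Total output Q = 560, so price P = 466 - (1/2)·560 = 186.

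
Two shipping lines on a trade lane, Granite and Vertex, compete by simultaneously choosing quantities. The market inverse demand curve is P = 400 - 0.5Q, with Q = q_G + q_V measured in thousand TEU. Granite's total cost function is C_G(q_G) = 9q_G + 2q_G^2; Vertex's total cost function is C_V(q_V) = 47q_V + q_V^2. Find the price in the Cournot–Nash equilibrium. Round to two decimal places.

Granite's profit: π_G = (400 - 0.5Q)q_G - (9q_G + 2q_G²). Setting ∂π_G/∂q_G = 0: 391 - 5q_G - (1/2)(q_V) = 0.
Vertex's profit: π_V = (400 - 0.5Q)q_V - (47q_V + q_V²). Setting ∂π_V/∂q_V = 0: 353 - 3q_V - (1/2)(q_G) = 0.
Rearranging gives the reaction functions q_G = (391 - (1/2)q_V)/5 and q_V = (353 - (1/2)q_G)/3.
Solving the pair: q_G = 67.5593, q_V = 106.4068.
Total output Q = 173.9661, so price P = 400 - (1/2)·173.9661 = 313.0169.

313.02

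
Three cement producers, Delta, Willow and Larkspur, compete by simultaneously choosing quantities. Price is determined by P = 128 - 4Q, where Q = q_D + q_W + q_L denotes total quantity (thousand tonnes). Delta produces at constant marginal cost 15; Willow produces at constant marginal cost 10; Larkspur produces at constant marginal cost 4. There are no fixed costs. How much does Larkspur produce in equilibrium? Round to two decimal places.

8.81

Delta's profit: π_D = (128 - 4Q)q_D - (15q_D). Setting ∂π_D/∂q_D = 0: 113 - 8q_D - 4(q_W + q_L) = 0.
Willow's profit: π_W = (128 - 4Q)q_W - (10q_W). Setting ∂π_W/∂q_W = 0: 118 - 8q_W - 4(q_D + q_L) = 0.
Larkspur's first-order condition: 124 - 8q_L - 4(q_D + q_W) = 0.
Summing all 3 equations gives 355 − 16Q = 0, hence Q = 355/16.
Back-substituting: q_D = (113 − 355/4)/4 = 97/16, q_W = (118 − 355/4)/4 = 117/16, q_L = (124 − 355/4)/4 = 141/16.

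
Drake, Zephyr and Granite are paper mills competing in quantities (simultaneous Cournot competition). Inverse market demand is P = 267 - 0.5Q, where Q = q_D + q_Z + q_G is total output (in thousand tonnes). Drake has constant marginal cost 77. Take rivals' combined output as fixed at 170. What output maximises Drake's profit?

With rivals' combined output fixed at 170, Drake's profit is π_D = (267 - (1/2)·170 - (1/2)q_D)q_D - (77q_D) = (182 - (1/2)q_D)q_D - (77q_D).
∂π_D/∂q_D = 105 - q_D = 0, so q_D = 105.

105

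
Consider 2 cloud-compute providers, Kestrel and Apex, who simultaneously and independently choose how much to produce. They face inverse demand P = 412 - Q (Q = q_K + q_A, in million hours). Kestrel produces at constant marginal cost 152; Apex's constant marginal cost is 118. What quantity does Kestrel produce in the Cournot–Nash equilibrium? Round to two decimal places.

Kestrel's profit: π_K = (412 - Q)q_K - (152q_K). Setting ∂π_K/∂q_K = 0: 260 - 2q_K - (q_A) = 0.
Apex's profit: π_A = (412 - Q)q_A - (118q_A). Setting ∂π_A/∂q_A = 0: 294 - 2q_A - (q_K) = 0.
Rearranging gives the reaction functions q_K = (260 - q_A)/2 and q_A = (294 - q_K)/2.
Solving the pair: q_K = 226/3, q_A = 328/3.

75.33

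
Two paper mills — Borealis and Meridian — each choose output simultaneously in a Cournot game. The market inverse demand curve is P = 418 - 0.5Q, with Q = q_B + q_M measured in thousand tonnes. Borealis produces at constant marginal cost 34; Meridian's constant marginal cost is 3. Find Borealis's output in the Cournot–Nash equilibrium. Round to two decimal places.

235.33

Borealis's profit: π_B = (418 - 0.5Q)q_B - (34q_B). Setting ∂π_B/∂q_B = 0: 384 - q_B - (1/2)(q_M) = 0.
Meridian's profit: π_M = (418 - 0.5Q)q_M - (3q_M). Setting ∂π_M/∂q_M = 0: 415 - q_M - (1/2)(q_B) = 0.
Rearranging gives the reaction functions q_B = (384 - (1/2)q_M) and q_M = (415 - (1/2)q_B).
Solving the pair: q_B = 706/3, q_M = 892/3.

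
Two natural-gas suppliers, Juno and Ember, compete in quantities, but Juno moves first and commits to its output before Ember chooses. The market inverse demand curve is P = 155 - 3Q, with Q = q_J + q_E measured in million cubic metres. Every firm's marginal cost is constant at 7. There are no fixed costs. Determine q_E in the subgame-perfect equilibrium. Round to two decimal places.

12.33

Solve by backward induction. Given q_J, the follower Ember maximises π_E = (155 - 3q_J - 3q_E)q_E - 7q_E.
Follower FOC: 148 - 3q_J - 6q_E = 0, so q_E(q_J) = (148 - 3q_J)/6.
Juno substitutes q_E(q_J) into its own profit: π_J = q_J(155 - 3q_J - (148 - 3q_J)/2) - 7q_J = (81 - (3/2)q_J)q_J - 7q_J.
Leader FOC: 74 - 3q_J = 0, so q_J = 74/3.
Then q_E = (148 - 3·(74/3))/6 = 37/3.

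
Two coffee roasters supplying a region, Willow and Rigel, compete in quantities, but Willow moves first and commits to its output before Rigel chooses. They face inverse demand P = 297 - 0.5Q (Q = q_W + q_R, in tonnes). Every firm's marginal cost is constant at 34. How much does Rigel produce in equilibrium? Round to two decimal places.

Solve by backward induction. Given q_W, the follower Rigel maximises π_R = (297 - (1/2)q_W - (1/2)q_R)q_R - 34q_R.
Follower FOC: 263 - (1/2)q_W - q_R = 0, so q_R(q_W) = (263 - (1/2)q_W).
Willow substitutes q_R(q_W) into its own profit: π_W = q_W(297 - (1/2)q_W - (263 - (1/2)q_W)/2) - 34q_W = (331/2 - (1/4)q_W)q_W - 34q_W.
Maximising: ∂π_W/∂q_W = 263/2 - (1/2)q_W = 0, giving q_W = 263.
Then q_R = (263 - (1/2)·263) = 263/2.

131.50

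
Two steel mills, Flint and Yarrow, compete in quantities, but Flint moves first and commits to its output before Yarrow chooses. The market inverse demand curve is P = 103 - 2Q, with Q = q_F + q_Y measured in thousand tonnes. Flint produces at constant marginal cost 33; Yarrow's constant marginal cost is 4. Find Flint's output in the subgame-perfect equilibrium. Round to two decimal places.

10.25

The follower Yarrow best-responds to any q_F: π_Y = (103 - 2Q)q_Y - 4q_Y.
Setting the follower's marginal profit to zero, 99 - 2q_F - 4q_Y = 0, i.e. q_Y = (99 - 2q_F)/4.
Flint substitutes q_Y(q_F) into its own profit: π_F = q_F(103 - 2q_F - (99 - 2q_F)/2) - 33q_F = (107/2 - q_F)q_F - 33q_F.
Leader FOC: 41/2 - 2q_F = 0, so q_F = 41/4.
Then q_Y = (99 - 2·(41/4))/4 = 157/8.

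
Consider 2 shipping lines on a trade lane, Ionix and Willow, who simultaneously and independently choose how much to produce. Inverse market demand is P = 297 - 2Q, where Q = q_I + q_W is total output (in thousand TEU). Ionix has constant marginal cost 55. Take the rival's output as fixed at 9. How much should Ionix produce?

With the rival's output fixed at 9, Ionix's profit is π_I = (297 - 2·9 - 2q_I)q_I - (55q_I) = (279 - 2q_I)q_I - (55q_I).
∂π_I/∂q_I = 224 - 4q_I = 0, so q_I = 56.

56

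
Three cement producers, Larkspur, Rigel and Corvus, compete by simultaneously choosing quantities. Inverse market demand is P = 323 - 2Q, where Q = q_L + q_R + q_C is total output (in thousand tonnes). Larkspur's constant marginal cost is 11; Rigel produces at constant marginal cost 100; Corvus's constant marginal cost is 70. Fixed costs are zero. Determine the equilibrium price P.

Larkspur's profit: π_L = (323 - 2Q)q_L - (11q_L). Setting ∂π_L/∂q_L = 0: 312 - 4q_L - 2(q_R + q_C) = 0.
Rigel's profit: π_R = (323 - 2Q)q_R - (100q_R). Setting ∂π_R/∂q_R = 0: 223 - 4q_R - 2(q_L + q_C) = 0.
Corvus's first-order condition: 253 - 4q_C - 2(q_L + q_R) = 0.
Adding the 3 conditions: 788 − 4Q − 4Q = 0, i.e. Q = 197/2.
Back-substituting: q_L = (312 − 197)/2 = 115/2, q_R = (223 − 197)/2 = 13, q_C = (253 − 197)/2 = 28.
Total output Q = 197/2, so price P = 323 - 2·(197/2) = 126.

126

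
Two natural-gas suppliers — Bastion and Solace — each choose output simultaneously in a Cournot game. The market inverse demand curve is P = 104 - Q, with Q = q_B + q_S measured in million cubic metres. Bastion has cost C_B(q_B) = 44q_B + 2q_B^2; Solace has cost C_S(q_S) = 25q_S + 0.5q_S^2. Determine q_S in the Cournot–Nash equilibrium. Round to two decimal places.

24.35

Bastion's profit: π_B = (104 - Q)q_B - (44q_B + 2q_B²). Setting ∂π_B/∂q_B = 0: 60 - 6q_B - (q_S) = 0.
Solace's first-order condition: 79 - 3q_S - (q_B) = 0.
So q_B = (60 - q_S)/6 and q_S = (79 - q_B)/3.
Solving the pair: q_B = 101/17, q_S = 414/17.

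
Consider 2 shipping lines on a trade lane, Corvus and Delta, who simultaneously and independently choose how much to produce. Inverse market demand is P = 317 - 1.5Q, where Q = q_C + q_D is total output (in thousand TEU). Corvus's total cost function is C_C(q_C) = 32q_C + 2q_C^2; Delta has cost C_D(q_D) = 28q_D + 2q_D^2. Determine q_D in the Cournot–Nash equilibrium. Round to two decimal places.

34.13

Corvus's profit: π_C = (317 - 1.5Q)q_C - (32q_C + 2q_C²). Setting ∂π_C/∂q_C = 0: 285 - 7q_C - (3/2)(q_D) = 0.
Delta's first-order condition: 289 - 7q_D - (3/2)(q_C) = 0.
Best responses: q_C = (285 - (3/2)q_D)/7, q_D = (289 - (3/2)q_C)/7.
Substituting one into the other gives q_C = 33.4011 and q_D = 34.1283.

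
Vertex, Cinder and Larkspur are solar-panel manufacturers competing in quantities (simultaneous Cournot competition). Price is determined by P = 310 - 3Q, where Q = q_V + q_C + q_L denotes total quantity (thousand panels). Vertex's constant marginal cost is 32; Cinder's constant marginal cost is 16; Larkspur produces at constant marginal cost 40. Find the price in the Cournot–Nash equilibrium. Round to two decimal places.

Vertex's profit: π_V = (310 - 3Q)q_V - (32q_V). Setting ∂π_V/∂q_V = 0: 278 - 6q_V - 3(q_C + q_L) = 0.
Cinder's first-order condition: 294 - 6q_C - 3(q_V + q_L) = 0.
Larkspur's profit: π_L = (310 - 3Q)q_L - (40q_L). Setting ∂π_L/∂q_L = 0: 270 - 6q_L - 3(q_V + q_C) = 0.
Adding the 3 conditions: 842 − 6Q − 6Q = 0, i.e. Q = 421/6.
Back-substituting: q_V = (278 − 421/2)/3 = 45/2, q_C = (294 − 421/2)/3 = 167/6, q_L = (270 − 421/2)/3 = 119/6.
Total output Q = 421/6, so price P = 310 - 3·(421/6) = 199/2.

99.50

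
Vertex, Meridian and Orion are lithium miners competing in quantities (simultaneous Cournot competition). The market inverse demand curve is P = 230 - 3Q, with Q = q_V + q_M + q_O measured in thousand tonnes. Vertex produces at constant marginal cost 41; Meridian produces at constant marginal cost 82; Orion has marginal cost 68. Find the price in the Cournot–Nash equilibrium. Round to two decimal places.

105.25

Vertex's profit: π_V = (230 - 3Q)q_V - (41q_V). Setting ∂π_V/∂q_V = 0: 189 - 6q_V - 3(q_M + q_O) = 0.
Meridian's profit: π_M = (230 - 3Q)q_M - (82q_M). Setting ∂π_M/∂q_M = 0: 148 - 6q_M - 3(q_V + q_O) = 0.
Orion's profit: π_O = (230 - 3Q)q_O - (68q_O). Setting ∂π_O/∂q_O = 0: 162 - 6q_O - 3(q_V + q_M) = 0.
Adding the 3 first-order conditions: 499 − 12Q = 0, so Q = 499/12.
Back-substituting: q_V = (189 − 499/4)/3 = 257/12, q_M = (148 − 499/4)/3 = 31/4, q_O = (162 − 499/4)/3 = 149/12.
Total output Q = 499/12, so price P = 230 - 3·(499/12) = 421/4.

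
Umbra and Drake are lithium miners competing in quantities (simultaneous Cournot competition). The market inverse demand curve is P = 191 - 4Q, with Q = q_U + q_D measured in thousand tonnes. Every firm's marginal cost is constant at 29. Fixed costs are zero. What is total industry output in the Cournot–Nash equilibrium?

27

A representative firm's profit is π_i = q_i(191 - 4Q) - 29q_i.
First-order condition (treating rivals' output as given): 162 - 8q_i - 4q_j = 0.
By symmetry each firm produces the same amount; substituting q_j = q_i yields q_i = 162/12 = 27/2.
Total output Q = 27/2 + 27/2 = 27.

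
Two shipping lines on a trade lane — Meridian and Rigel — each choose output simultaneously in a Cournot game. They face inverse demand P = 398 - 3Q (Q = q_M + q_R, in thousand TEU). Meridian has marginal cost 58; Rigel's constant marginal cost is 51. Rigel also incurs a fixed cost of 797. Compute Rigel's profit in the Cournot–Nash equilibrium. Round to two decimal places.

3844.33

Meridian's profit: π_M = (398 - 3Q)q_M - (58q_M). Setting ∂π_M/∂q_M = 0: 340 - 6q_M - 3(q_R) = 0.
Rigel's first-order condition: 347 - 6q_R - 3(q_M) = 0.
Rearranging gives the reaction functions q_M = (340 - 3q_R)/6 and q_R = (347 - 3q_M)/6.
Solving the pair: q_M = 37, q_R = 118/3.
Price P = 398 - 3·(229/3) = 169.
Rigel's profit: (169 - 51)·(118/3) - 797 = 3844.3333.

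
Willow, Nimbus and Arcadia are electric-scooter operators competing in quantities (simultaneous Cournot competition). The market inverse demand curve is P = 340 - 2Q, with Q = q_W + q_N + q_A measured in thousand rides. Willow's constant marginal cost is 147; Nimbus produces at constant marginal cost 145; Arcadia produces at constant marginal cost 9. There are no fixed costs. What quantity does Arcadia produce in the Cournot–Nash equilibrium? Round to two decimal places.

Willow's profit: π_W = (340 - 2Q)q_W - (147q_W). Setting ∂π_W/∂q_W = 0: 193 - 4q_W - 2(q_N + q_A) = 0.
Nimbus's profit: π_N = (340 - 2Q)q_N - (145q_N). Setting ∂π_N/∂q_N = 0: 195 - 4q_N - 2(q_W + q_A) = 0.
Arcadia's profit: π_A = (340 - 2Q)q_A - (9q_A). Setting ∂π_A/∂q_A = 0: 331 - 4q_A - 2(q_W + q_N) = 0.
Summing all 3 equations gives 719 − 8Q = 0, hence Q = 719/8.
Back-substituting: q_W = (193 − 719/4)/2 = 53/8, q_N = (195 − 719/4)/2 = 61/8, q_A = (331 − 719/4)/2 = 605/8.

75.63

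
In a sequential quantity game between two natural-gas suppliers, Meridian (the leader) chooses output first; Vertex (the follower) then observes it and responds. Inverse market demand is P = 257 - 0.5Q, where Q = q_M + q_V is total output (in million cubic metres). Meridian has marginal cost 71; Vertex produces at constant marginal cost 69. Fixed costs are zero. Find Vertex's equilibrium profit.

4608

The follower Vertex best-responds to any q_M: π_V = (257 - 0.5Q)q_V - 69q_V.
Setting the follower's marginal profit to zero, 188 - (1/2)q_M - q_V = 0, i.e. q_V = (188 - (1/2)q_M).
Meridian substitutes q_V(q_M) into its own profit: π_M = q_M(257 - (1/2)q_M - (188 - (1/2)q_M)/2) - 71q_M = (163 - (1/4)q_M)q_M - 71q_M.
The leader's first-order condition 92 - (1/2)q_M = 0 yields q_M = 184.
Then q_V = (188 - (1/2)·184) = 96.
Price P = 257 - (1/2)·280 = 117.
Vertex's profit: (117 - 69)·96 = 4608.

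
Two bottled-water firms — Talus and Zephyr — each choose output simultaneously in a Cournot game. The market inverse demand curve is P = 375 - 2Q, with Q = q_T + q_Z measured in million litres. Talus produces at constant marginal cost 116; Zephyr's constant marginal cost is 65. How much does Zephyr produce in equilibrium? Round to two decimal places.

Talus's profit: π_T = (375 - 2Q)q_T - (116q_T). Setting ∂π_T/∂q_T = 0: 259 - 4q_T - 2(q_Z) = 0.
Zephyr's profit: π_Z = (375 - 2Q)q_Z - (65q_Z). Setting ∂π_Z/∂q_Z = 0: 310 - 4q_Z - 2(q_T) = 0.
So q_T = (259 - 2q_Z)/4 and q_Z = (310 - 2q_T)/4.
Substituting one into the other gives q_T = 104/3 and q_Z = 361/6.

60.17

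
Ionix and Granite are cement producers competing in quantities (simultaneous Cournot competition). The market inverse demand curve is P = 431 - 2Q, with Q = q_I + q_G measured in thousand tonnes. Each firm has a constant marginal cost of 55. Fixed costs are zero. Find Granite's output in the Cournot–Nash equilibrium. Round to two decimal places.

A representative firm's profit is π_i = q_i(431 - 2Q) - 55q_i.
First-order condition (treating rivals' output as given): 376 - 4q_i - 2q_j = 0.
By symmetry each firm produces the same amount; substituting q_j = q_i yields q_i = 376/6 = 188/3.

62.67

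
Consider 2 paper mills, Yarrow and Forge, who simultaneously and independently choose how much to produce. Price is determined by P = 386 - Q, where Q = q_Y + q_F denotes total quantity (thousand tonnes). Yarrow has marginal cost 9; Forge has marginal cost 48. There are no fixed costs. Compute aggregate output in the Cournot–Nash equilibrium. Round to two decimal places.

238.33

Yarrow's profit: π_Y = (386 - Q)q_Y - (9q_Y). Setting ∂π_Y/∂q_Y = 0: 377 - 2q_Y - (q_F) = 0.
Forge's first-order condition: 338 - 2q_F - (q_Y) = 0.
Best responses: q_Y = (377 - q_F)/2, q_F = (338 - q_Y)/2.
Solving the pair: q_Y = 416/3, q_F = 299/3.
Total output Q = 416/3 + 299/3 = 715/3.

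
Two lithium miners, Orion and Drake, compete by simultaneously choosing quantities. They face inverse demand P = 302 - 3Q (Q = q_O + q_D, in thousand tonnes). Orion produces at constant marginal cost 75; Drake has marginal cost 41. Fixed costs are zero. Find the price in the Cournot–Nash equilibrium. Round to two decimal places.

Orion's profit: π_O = (302 - 3Q)q_O - (75q_O). Setting ∂π_O/∂q_O = 0: 227 - 6q_O - 3(q_D) = 0.
Drake's first-order condition: 261 - 6q_D - 3(q_O) = 0.
Rearranging gives the reaction functions q_O = (227 - 3q_D)/6 and q_D = (261 - 3q_O)/6.
Substituting one into the other gives q_O = 193/9 and q_D = 295/9.
Total output Q = 488/9, so price P = 302 - 3·(488/9) = 418/3.

139.33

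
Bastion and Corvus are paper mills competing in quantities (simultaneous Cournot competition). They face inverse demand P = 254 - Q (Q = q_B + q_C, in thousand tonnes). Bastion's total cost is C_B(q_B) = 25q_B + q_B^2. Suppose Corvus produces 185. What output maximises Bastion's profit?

11

With the rival's output fixed at 185, Bastion's profit is π_B = (254 - 185 - q_B)q_B - (25q_B + q_B²) = (69 - q_B)q_B - (25q_B + q_B²).
∂π_B/∂q_B = 44 - 4q_B = 0, so q_B = 11.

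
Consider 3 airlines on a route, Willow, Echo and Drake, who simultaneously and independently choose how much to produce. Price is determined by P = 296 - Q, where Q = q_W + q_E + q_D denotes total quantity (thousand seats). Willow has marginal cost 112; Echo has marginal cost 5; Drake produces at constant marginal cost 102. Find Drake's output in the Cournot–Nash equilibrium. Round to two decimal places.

26.75

Willow's profit: π_W = (296 - Q)q_W - (112q_W). Setting ∂π_W/∂q_W = 0: 184 - 2q_W - (q_E + q_D) = 0.
Echo's profit: π_E = (296 - Q)q_E - (5q_E). Setting ∂π_E/∂q_E = 0: 291 - 2q_E - (q_W + q_D) = 0.
Drake's first-order condition: 194 - 2q_D - (q_W + q_E) = 0.
Summing all 3 equations gives 669 − 4Q = 0, hence Q = 669/4.
Back-substituting: q_W = (184 − 669/4) = 67/4, q_E = (291 − 669/4) = 495/4, q_D = (194 − 669/4) = 107/4.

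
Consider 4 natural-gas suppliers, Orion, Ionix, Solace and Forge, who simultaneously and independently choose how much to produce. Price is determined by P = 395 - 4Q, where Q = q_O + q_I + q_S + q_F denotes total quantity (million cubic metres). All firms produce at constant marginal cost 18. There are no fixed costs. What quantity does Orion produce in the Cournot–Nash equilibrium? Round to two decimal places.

18.85

Each firm earns π_i = (395 - 4Q)q_i - 18q_i.
First-order condition (treating rivals' output as given): 377 - 8q_i - 4·Σ_{j≠i} q_j = 0.
By symmetry each firm produces the same amount; substituting Σ_{j≠i} q_j = 3q_i yields q_i = 377/20.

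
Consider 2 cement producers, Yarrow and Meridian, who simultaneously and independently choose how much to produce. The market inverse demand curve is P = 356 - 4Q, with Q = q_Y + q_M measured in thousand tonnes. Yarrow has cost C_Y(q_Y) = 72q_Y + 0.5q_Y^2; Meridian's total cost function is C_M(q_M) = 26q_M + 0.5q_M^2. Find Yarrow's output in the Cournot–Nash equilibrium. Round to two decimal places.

Yarrow's profit: π_Y = (356 - 4Q)q_Y - (72q_Y + (1/2)q_Y²). Setting ∂π_Y/∂q_Y = 0: 284 - 9q_Y - 4(q_M) = 0.
Meridian's first-order condition: 330 - 9q_M - 4(q_Y) = 0.
So q_Y = (284 - 4q_M)/9 and q_M = (330 - 4q_Y)/9.
Substituting one into the other gives q_Y = 1236/65 and q_M = 1834/65.

19.02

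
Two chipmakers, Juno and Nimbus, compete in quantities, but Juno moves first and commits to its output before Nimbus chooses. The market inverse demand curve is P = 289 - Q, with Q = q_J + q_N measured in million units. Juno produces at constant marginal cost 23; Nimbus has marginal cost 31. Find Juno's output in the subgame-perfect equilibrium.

137

Solve by backward induction. Given q_J, the follower Nimbus maximises π_N = (289 - q_J - q_N)q_N - 31q_N.
∂π_N/∂q_N = 258 - q_J - 2q_N = 0 gives the reaction function q_N = (258 - q_J)/2.
Juno substitutes q_N(q_J) into its own profit: π_J = q_J(289 - q_J - (258 - q_J)/2) - 23q_J = (160 - (1/2)q_J)q_J - 23q_J.
Maximising: ∂π_J/∂q_J = 137 - q_J = 0, giving q_J = 137.
Then q_N = (258 - 137)/2 = 121/2.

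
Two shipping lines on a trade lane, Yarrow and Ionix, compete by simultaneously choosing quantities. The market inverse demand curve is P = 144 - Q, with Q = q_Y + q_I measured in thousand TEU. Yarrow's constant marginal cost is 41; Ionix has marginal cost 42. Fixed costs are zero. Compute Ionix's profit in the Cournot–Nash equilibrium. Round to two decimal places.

Yarrow's profit: π_Y = (144 - Q)q_Y - (41q_Y). Setting ∂π_Y/∂q_Y = 0: 103 - 2q_Y - (q_I) = 0.
Ionix's profit: π_I = (144 - Q)q_I - (42q_I). Setting ∂π_I/∂q_I = 0: 102 - 2q_I - (q_Y) = 0.
Rearranging gives the reaction functions q_Y = (103 - q_I)/2 and q_I = (102 - q_Y)/2.
Solving the pair: q_Y = 104/3, q_I = 101/3.
Price P = 144 - 205/3 = 227/3.
Ionix's profit: (227/3 - 42)·(101/3) = 1133.4444.

1133.44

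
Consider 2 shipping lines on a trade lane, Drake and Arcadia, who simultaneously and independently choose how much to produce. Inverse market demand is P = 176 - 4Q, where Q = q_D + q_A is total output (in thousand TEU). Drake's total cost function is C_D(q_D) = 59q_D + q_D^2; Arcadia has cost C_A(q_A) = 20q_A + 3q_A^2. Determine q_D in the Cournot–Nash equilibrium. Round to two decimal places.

Drake's profit: π_D = (176 - 4Q)q_D - (59q_D + q_D²). Setting ∂π_D/∂q_D = 0: 117 - 10q_D - 4(q_A) = 0.
Arcadia's first-order condition: 156 - 14q_A - 4(q_D) = 0.
Best responses: q_D = (117 - 4q_A)/10, q_A = (156 - 4q_D)/14.
Solving the pair: q_D = 507/62, q_A = 273/31.

8.18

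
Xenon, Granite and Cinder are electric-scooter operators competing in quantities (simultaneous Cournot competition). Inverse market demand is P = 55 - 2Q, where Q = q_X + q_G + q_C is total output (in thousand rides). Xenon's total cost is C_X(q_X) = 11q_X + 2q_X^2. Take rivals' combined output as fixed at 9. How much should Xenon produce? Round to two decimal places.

With rivals' combined output fixed at 9, Xenon's profit is π_X = (55 - 2·9 - 2q_X)q_X - (11q_X + 2q_X²) = (37 - 2q_X)q_X - (11q_X + 2q_X²).
∂π_X/∂q_X = 26 - 8q_X = 0, so q_X = 13/4.

3.25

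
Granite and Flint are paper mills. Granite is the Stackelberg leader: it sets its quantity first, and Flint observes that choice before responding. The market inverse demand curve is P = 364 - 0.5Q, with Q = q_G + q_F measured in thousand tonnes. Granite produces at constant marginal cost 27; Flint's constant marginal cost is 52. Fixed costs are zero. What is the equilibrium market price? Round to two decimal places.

117.50

The follower Flint best-responds to any q_G: π_F = (364 - 0.5Q)q_F - 52q_F.
∂π_F/∂q_F = 312 - (1/2)q_G - q_F = 0 gives the reaction function q_F = (312 - (1/2)q_G).
The leader anticipates this reaction. Substituting into P = 364 - 0.5Q gives P = 208 - (1/4)q_G, so π_G = (208 - (1/4)q_G)q_G - 27q_G.
Maximising: ∂π_G/∂q_G = 181 - (1/2)q_G = 0, giving q_G = 362.
Then q_F = (312 - (1/2)·362) = 131.
Total output Q = 493, so price P = 364 - (1/2)·493 = 235/2.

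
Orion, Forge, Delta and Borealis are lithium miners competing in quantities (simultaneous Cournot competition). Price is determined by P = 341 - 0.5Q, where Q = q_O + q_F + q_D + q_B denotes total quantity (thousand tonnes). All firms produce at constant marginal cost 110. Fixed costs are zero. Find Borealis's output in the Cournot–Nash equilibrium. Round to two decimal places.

92.40

A representative firm's profit is π_i = q_i(341 - 0.5Q) - 110q_i.
Setting ∂π_i/∂q_i = 0 with rivals' quantities fixed: 231 - q_i - (1/2)·Σ_{j≠i} q_j = 0.
By symmetry each firm produces the same amount; substituting Σ_{j≠i} q_j = 3q_i yields q_i = 231/(5/2) = 462/5.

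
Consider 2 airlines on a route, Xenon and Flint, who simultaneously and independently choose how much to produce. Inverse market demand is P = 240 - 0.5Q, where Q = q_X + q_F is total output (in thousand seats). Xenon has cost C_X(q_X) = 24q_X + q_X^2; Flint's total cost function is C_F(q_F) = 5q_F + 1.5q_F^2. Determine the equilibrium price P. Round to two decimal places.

Xenon's profit: π_X = (240 - 0.5Q)q_X - (24q_X + q_X²). Setting ∂π_X/∂q_X = 0: 216 - 3q_X - (1/2)(q_F) = 0.
Flint's profit: π_F = (240 - 0.5Q)q_F - (5q_F + (3/2)q_F²). Setting ∂π_F/∂q_F = 0: 235 - 4q_F - (1/2)(q_X) = 0.
Rearranging gives the reaction functions q_X = (216 - (1/2)q_F)/3 and q_F = (235 - (1/2)q_X)/4.
Substituting one into the other gives q_X = 63.5319 and q_F = 50.8085.
Total output Q = 114.3404, so price P = 240 - (1/2)·114.3404 = 182.8298.

182.83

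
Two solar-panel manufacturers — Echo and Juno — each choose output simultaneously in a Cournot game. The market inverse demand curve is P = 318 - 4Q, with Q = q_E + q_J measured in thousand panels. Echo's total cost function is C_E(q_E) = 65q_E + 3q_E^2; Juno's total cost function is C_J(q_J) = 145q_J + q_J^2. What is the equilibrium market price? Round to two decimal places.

Echo's profit: π_E = (318 - 4Q)q_E - (65q_E + 3q_E²). Setting ∂π_E/∂q_E = 0: 253 - 14q_E - 4(q_J) = 0.
Juno's first-order condition: 173 - 10q_J - 4(q_E) = 0.
Rearranging gives the reaction functions q_E = (253 - 4q_J)/14 and q_J = (173 - 4q_E)/10.
Substituting one into the other gives q_E = 919/62 and q_J = 705/62.
Total output Q = 812/31, so price P = 318 - 4·(812/31) = 213.2258.

213.23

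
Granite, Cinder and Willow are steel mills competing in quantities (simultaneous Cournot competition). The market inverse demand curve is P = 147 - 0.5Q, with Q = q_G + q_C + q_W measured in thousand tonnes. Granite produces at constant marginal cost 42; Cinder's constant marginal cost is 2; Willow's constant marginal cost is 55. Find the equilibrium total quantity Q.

171

Granite's profit: π_G = (147 - 0.5Q)q_G - (42q_G). Setting ∂π_G/∂q_G = 0: 105 - q_G - (1/2)(q_C + q_W) = 0.
Cinder's first-order condition: 145 - q_C - (1/2)(q_G + q_W) = 0.
Willow's profit: π_W = (147 - 0.5Q)q_W - (55q_W). Setting ∂π_W/∂q_W = 0: 92 - q_W - (1/2)(q_G + q_C) = 0.
Summing all 3 equations gives 342 − 2Q = 0, hence Q = 171.
Back-substituting: q_G = (105 − 171/2)/(1/2) = 39, q_C = (145 − 171/2)/(1/2) = 119, q_W = (92 − 171/2)/(1/2) = 13.
Total output Q = 39 + 119 + 13 = 171.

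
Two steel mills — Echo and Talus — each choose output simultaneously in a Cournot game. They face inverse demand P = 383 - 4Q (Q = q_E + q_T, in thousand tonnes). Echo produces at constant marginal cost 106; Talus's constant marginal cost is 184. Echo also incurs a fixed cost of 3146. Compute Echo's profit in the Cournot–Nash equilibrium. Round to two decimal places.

354.69

Echo's profit: π_E = (383 - 4Q)q_E - (106q_E). Setting ∂π_E/∂q_E = 0: 277 - 8q_E - 4(q_T) = 0.
Talus's profit: π_T = (383 - 4Q)q_T - (184q_T). Setting ∂π_T/∂q_T = 0: 199 - 8q_T - 4(q_E) = 0.
So q_E = (277 - 4q_T)/8 and q_T = (199 - 4q_E)/8.
Solving the pair: q_E = 355/12, q_T = 121/12.
Price P = 383 - 4·(119/3) = 673/3.
Echo's profit: (673/3 - 106)·(355/12) - 3146 = 354.6944.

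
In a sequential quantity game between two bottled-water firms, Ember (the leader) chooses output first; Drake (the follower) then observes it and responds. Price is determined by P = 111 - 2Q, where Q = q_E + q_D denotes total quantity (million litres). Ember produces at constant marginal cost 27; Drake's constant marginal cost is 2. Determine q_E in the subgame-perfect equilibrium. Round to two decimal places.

14.75

Solve by backward induction. Given q_E, the follower Drake maximises π_D = (111 - 2q_E - 2q_D)q_D - 2q_D.
Follower FOC: 109 - 2q_E - 4q_D = 0, so q_D(q_E) = (109 - 2q_E)/4.
Ember substitutes q_D(q_E) into its own profit: π_E = q_E(111 - 2q_E - (109 - 2q_E)/2) - 27q_E = (113/2 - q_E)q_E - 27q_E.
Maximising: ∂π_E/∂q_E = 59/2 - 2q_E = 0, giving q_E = 59/4.
Then q_D = (109 - 2·(59/4))/4 = 159/8.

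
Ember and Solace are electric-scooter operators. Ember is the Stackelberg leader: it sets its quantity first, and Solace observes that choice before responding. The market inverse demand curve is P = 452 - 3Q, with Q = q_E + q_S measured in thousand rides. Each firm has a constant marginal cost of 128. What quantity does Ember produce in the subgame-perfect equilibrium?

The follower Solace best-responds to any q_E: π_S = (452 - 3Q)q_S - 128q_S.
Follower FOC: 324 - 3q_E - 6q_S = 0, so q_S(q_E) = (324 - 3q_E)/6.
Ember substitutes q_S(q_E) into its own profit: π_E = q_E(452 - 3q_E - (324 - 3q_E)/2) - 128q_E = (290 - (3/2)q_E)q_E - 128q_E.
Leader FOC: 162 - 3q_E = 0, so q_E = 54.
Then q_S = (324 - 3·54)/6 = 27.

54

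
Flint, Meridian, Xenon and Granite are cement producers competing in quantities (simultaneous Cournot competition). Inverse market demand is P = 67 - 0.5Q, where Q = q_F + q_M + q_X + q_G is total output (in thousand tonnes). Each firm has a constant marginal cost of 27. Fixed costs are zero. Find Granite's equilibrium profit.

128

Each firm earns π_i = (67 - 0.5Q)q_i - 27q_i.
First-order condition (treating rivals' output as given): 40 - q_i - (1/2)·Σ_{j≠i} q_j = 0.
By symmetry each firm produces the same amount; substituting Σ_{j≠i} q_j = 3q_i yields q_i = 40/(5/2) = 16.
Price P = 67 - (1/2)·64 = 35.
Granite's profit: (35 - 27)·16 = 128.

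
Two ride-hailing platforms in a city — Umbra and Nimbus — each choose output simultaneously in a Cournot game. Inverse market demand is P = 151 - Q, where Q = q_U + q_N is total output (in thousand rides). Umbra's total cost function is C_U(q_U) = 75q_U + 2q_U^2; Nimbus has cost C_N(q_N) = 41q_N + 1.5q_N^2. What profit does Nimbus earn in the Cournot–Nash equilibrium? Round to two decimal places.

1013.84

Umbra's profit: π_U = (151 - Q)q_U - (75q_U + 2q_U²). Setting ∂π_U/∂q_U = 0: 76 - 6q_U - (q_N) = 0.
Nimbus's first-order condition: 110 - 5q_N - (q_U) = 0.
Rearranging gives the reaction functions q_U = (76 - q_N)/6 and q_N = (110 - q_U)/5.
Solving the pair: q_U = 270/29, q_N = 584/29.
Price P = 151 - 854/29 = 121.5517.
Nimbus's profit: 121.5517·(584/29) - 41·(584/29) - (3/2)(584/29)² = 1013.8407.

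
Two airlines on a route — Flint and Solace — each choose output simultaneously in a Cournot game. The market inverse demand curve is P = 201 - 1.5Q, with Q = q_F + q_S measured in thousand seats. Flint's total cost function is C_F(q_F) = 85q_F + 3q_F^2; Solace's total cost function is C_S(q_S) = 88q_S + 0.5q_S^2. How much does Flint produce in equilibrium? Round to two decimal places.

8.73

Flint's profit: π_F = (201 - 1.5Q)q_F - (85q_F + 3q_F²). Setting ∂π_F/∂q_F = 0: 116 - 9q_F - (3/2)(q_S) = 0.
Solace's first-order condition: 113 - 4q_S - (3/2)(q_F) = 0.
Rearranging gives the reaction functions q_F = (116 - (3/2)q_S)/9 and q_S = (113 - (3/2)q_F)/4.
Substituting one into the other gives q_F = 1178/135 and q_S = 1124/45.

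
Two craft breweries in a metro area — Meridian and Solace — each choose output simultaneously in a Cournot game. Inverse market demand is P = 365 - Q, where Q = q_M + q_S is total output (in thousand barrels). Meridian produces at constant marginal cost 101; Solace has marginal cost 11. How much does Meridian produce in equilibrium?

58

Meridian's profit: π_M = (365 - Q)q_M - (101q_M). Setting ∂π_M/∂q_M = 0: 264 - 2q_M - (q_S) = 0.
Solace's first-order condition: 354 - 2q_S - (q_M) = 0.
Rearranging gives the reaction functions q_M = (264 - q_S)/2 and q_S = (354 - q_M)/2.
Solving the pair: q_M = 58, q_S = 148.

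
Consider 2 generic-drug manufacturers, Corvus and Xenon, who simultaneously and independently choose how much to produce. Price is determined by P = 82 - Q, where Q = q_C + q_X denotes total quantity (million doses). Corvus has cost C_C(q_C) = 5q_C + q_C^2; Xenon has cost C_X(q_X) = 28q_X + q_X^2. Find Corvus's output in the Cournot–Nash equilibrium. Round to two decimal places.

Corvus's profit: π_C = (82 - Q)q_C - (5q_C + q_C²). Setting ∂π_C/∂q_C = 0: 77 - 4q_C - (q_X) = 0.
Xenon's first-order condition: 54 - 4q_X - (q_C) = 0.
Rearranging gives the reaction functions q_C = (77 - q_X)/4 and q_X = (54 - q_C)/4.
Substituting one into the other gives q_C = 254/15 and q_X = 139/15.

16.93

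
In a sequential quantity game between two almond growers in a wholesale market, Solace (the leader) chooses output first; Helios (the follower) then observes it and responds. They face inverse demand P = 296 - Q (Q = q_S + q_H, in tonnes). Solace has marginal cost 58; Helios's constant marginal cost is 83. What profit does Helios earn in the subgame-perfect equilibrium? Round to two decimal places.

1660.56

Solve by backward induction. Given q_S, the follower Helios maximises π_H = (296 - q_S - q_H)q_H - 83q_H.
∂π_H/∂q_H = 213 - q_S - 2q_H = 0 gives the reaction function q_H = (213 - q_S)/2.
Solace substitutes q_H(q_S) into its own profit: π_S = q_S(296 - q_S - (213 - q_S)/2) - 58q_S = (379/2 - (1/2)q_S)q_S - 58q_S.
Leader FOC: 263/2 - q_S = 0, so q_S = 263/2.
Then q_H = (213 - 263/2)/2 = 163/4.
Price P = 296 - 689/4 = 495/4.
Helios's profit: (495/4 - 83)·(163/4) = 1660.5625.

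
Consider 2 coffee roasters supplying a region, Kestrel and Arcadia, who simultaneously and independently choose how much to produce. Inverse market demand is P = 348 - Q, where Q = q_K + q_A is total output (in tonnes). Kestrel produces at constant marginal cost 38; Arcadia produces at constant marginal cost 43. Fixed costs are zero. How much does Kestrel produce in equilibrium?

105

Kestrel's profit: π_K = (348 - Q)q_K - (38q_K). Setting ∂π_K/∂q_K = 0: 310 - 2q_K - (q_A) = 0.
Arcadia's profit: π_A = (348 - Q)q_A - (43q_A). Setting ∂π_A/∂q_A = 0: 305 - 2q_A - (q_K) = 0.
Best responses: q_K = (310 - q_A)/2, q_A = (305 - q_K)/2.
Substituting one into the other gives q_K = 105 and q_A = 100.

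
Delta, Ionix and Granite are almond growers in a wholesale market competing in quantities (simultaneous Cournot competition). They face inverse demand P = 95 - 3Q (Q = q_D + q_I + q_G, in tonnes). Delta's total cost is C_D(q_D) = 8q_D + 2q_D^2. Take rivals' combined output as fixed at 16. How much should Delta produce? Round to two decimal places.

3.90

With rivals' combined output fixed at 16, Delta's profit is π_D = (95 - 3·16 - 3q_D)q_D - (8q_D + 2q_D²) = (47 - 3q_D)q_D - (8q_D + 2q_D²).
∂π_D/∂q_D = 39 - 10q_D = 0, so q_D = 39/10.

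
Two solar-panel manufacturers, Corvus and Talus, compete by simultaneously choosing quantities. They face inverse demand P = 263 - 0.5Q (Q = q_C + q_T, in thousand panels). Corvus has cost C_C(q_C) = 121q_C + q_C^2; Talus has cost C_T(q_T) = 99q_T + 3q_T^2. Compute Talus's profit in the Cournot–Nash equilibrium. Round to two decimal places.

Corvus's profit: π_C = (263 - 0.5Q)q_C - (121q_C + q_C²). Setting ∂π_C/∂q_C = 0: 142 - 3q_C - (1/2)(q_T) = 0.
Talus's profit: π_T = (263 - 0.5Q)q_T - (99q_T + 3q_T²). Setting ∂π_T/∂q_T = 0: 164 - 7q_T - (1/2)(q_C) = 0.
Rearranging gives the reaction functions q_C = (142 - (1/2)q_T)/3 and q_T = (164 - (1/2)q_C)/7.
Solving the pair: q_C = 43.9518, q_T = 1684/83.
Price P = 263 - (1/2)·64.2410 = 230.8795.
Talus's profit: 230.8795·(1684/83) - 99·(1684/83) - 3(1684/83)² = 1440.7746.

1440.77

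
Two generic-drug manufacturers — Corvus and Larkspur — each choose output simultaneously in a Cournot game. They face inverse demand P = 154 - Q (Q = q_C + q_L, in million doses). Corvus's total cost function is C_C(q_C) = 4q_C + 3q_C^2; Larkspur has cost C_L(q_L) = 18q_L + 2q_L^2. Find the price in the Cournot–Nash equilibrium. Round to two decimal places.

117.79

Corvus's profit: π_C = (154 - Q)q_C - (4q_C + 3q_C²). Setting ∂π_C/∂q_C = 0: 150 - 8q_C - (q_L) = 0.
Larkspur's profit: π_L = (154 - Q)q_L - (18q_L + 2q_L²). Setting ∂π_L/∂q_L = 0: 136 - 6q_L - (q_C) = 0.
Best responses: q_C = (150 - q_L)/8, q_L = (136 - q_C)/6.
Solving the pair: q_C = 764/47, q_L = 938/47.
Total output Q = 1702/47, so price P = 154 - 1702/47 = 117.7872.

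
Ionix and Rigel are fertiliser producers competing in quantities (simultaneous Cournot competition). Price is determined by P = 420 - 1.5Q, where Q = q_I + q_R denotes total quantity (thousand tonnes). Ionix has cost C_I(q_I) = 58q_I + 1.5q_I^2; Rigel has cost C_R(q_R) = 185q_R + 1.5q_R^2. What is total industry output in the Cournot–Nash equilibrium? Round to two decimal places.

79.60

Ionix's profit: π_I = (420 - 1.5Q)q_I - (58q_I + (3/2)q_I²). Setting ∂π_I/∂q_I = 0: 362 - 6q_I - (3/2)(q_R) = 0.
Rigel's profit: π_R = (420 - 1.5Q)q_R - (185q_R + (3/2)q_R²). Setting ∂π_R/∂q_R = 0: 235 - 6q_R - (3/2)(q_I) = 0.
So q_I = (362 - (3/2)q_R)/6 and q_R = (235 - (3/2)q_I)/6.
Solving the pair: q_I = 53.9111, q_R = 1156/45.
Total output Q = 53.9111 + 1156/45 = 398/5.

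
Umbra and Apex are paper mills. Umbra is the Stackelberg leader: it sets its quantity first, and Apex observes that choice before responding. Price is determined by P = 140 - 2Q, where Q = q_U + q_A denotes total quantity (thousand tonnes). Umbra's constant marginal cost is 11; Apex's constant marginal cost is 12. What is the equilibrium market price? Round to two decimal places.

43.50

Solve by backward induction. Given q_U, the follower Apex maximises π_A = (140 - 2q_U - 2q_A)q_A - 12q_A.
Follower FOC: 128 - 2q_U - 4q_A = 0, so q_A(q_U) = (128 - 2q_U)/4.
The leader anticipates this reaction. Substituting into P = 140 - 2Q gives P = 76 - q_U, so π_U = (76 - q_U)q_U - 11q_U.
Leader FOC: 65 - 2q_U = 0, so q_U = 65/2.
Then q_A = (128 - 2·(65/2))/4 = 63/4.
Total output Q = 193/4, so price P = 140 - 2·(193/4) = 87/2.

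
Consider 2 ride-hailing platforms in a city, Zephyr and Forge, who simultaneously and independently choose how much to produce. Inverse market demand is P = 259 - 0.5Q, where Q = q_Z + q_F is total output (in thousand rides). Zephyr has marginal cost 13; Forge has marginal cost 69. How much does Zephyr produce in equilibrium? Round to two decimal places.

201.33

Zephyr's profit: π_Z = (259 - 0.5Q)q_Z - (13q_Z). Setting ∂π_Z/∂q_Z = 0: 246 - q_Z - (1/2)(q_F) = 0.
Forge's profit: π_F = (259 - 0.5Q)q_F - (69q_F). Setting ∂π_F/∂q_F = 0: 190 - q_F - (1/2)(q_Z) = 0.
Best responses: q_Z = (246 - (1/2)q_F), q_F = (190 - (1/2)q_Z).
Substituting one into the other gives q_Z = 604/3 and q_F = 268/3.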